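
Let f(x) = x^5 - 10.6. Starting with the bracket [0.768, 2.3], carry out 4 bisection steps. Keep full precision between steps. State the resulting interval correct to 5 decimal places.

[1.53400, 1.62975]

f(0.768000) = -10.332819, f(2.300000) = 53.763430 (opposite signs)
step 1: m = 1.534000, f(m) = -2.105716 < 0 → root in [1.534000, 2.300000]
step 2: m = 1.917000, f(m) = 15.288719 > 0 → root in [1.534000, 1.917000]
step 3: m = 1.725500, f(m) = 4.695892 > 0 → root in [1.534000, 1.725500]
step 4: m = 1.629750, f(m) = 0.897541 > 0 → root in [1.534000, 1.629750]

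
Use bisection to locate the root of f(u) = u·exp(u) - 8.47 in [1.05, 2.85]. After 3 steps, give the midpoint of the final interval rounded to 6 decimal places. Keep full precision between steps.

1.612500

f(1.050000) = -5.469466, f(2.850000) = 40.800178 (opposite signs)
step 1: m = 1.950000, f(m) = 5.235941 > 0 → root in [1.050000, 1.950000]
step 2: m = 1.500000, f(m) = -1.747466 < 0 → root in [1.500000, 1.950000]
step 3: m = 1.725000, f(m) = 1.211599 > 0 → root in [1.500000, 1.725000]
Midpoint of [1.500000, 1.725000] = 1.612500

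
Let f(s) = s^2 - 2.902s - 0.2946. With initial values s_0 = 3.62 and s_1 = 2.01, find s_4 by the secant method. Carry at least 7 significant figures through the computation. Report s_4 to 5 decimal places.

f(s_0) = 2.304560, f(s_1) = -2.087520
s_2 = 2.010000 - (-2.087520)·(2.010000 - 3.620000)/(-2.087520 - (2.304560)) = 2.775220; f(s_2) = -0.646443
s_3 = 2.775220 - (-0.646443)·(2.775220 - 2.010000)/(-0.646443 - (-2.087520)) = 3.118484; f(s_3) = 0.380503
s_4 = 3.118484 - (0.380503)·(3.118484 - 2.775220)/(0.380503 - (-0.646443)) = 2.991298; f(s_4) = -0.027482

2.99130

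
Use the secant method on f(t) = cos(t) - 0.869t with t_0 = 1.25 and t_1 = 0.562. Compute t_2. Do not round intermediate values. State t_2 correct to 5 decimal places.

0.78010

f(t_0) = -0.770928, f(t_1) = 0.357813
t_2 = 0.562000 - (0.357813)·(0.562000 - 1.250000)/(0.357813 - (-0.770928)) = 0.780097; f(t_2) = 0.032940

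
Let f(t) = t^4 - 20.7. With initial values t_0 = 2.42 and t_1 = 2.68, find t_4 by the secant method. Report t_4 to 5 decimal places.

f(t_0) = 13.597421, f(t_1) = 30.886870
t_2 = 2.680000 - (30.886870)·(2.680000 - 2.420000)/(30.886870 - (13.597421)) = 2.215521; f(t_2) = 3.393699
t_3 = 2.215521 - (3.393699)·(2.215521 - 2.680000)/(3.393699 - (30.886870)) = 2.158187; f(t_3) = 0.994819
t_4 = 2.158187 - (0.994819)·(2.158187 - 2.215521)/(0.994819 - (3.393699)) = 2.134410; f(t_4) = 0.054460

2.13441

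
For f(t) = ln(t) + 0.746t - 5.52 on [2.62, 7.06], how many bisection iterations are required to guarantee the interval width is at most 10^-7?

26

Initial width b − a = 7.06 − 2.62 = 4.440000.
After n steps the width is (b−a)/2^n; need (b−a)/2^n ≤ 10^-7.
So n ≥ log₂(4.440000/10^-7) = log₂(44400000.0000) ≈ 25.4041.
Hence n = 26.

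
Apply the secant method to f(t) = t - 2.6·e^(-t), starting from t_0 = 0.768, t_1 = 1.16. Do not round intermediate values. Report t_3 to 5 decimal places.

Secant update: t_(k+1) = t_k − f(t_k)·(t_k − t_(k-1))/(f(t_k) − f(t_(k-1))).
f(t_0) = -0.438244, f(t_1) = 0.344936
t_2 = 1.160000 - (0.344936)·(1.160000 - 0.768000)/(0.344936 - (-0.438244)) = 0.987351; f(t_2) = 0.018690
t_3 = 0.987351 - (0.018690)·(0.987351 - 1.160000)/(0.018690 - (0.344936)) = 0.977461; f(t_3) = -0.000829

0.97746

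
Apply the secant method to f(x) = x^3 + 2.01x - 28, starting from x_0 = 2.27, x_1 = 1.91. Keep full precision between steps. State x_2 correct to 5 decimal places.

Secant update: x_(k+1) = x_k − f(x_k)·(x_k − x_(k-1))/(f(x_k) − f(x_(k-1))).
f(x_0) = -11.740217, f(x_1) = -17.193029
x_2 = 1.910000 - (-17.193029)·(1.910000 - 2.270000)/(-17.193029 - (-11.740217)) = 3.045101; f(x_2) = 6.356768

3.04510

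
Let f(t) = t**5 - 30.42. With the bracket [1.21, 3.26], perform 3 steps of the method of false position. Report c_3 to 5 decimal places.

f(1.210000) = -27.826258, f(3.260000) = 337.783575
step 1: c = 1.366024, f(c) = -25.663458 < 0 → new bracket [1.366024, 3.260000]
step 2: c = 1.499760, f(c) = -22.832327 < 0 → new bracket [1.499760, 3.260000]
step 3: c = 1.611209, f(c) = -19.561757 < 0 → new bracket [1.611209, 3.260000]

1.61121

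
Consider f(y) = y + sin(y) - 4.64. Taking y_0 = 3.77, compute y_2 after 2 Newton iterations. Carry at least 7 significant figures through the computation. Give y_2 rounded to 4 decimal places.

f'(y) = 1 + cos(y)
y_0 = 3.770000: f = -1.457857, f' = 0.191035 → y_1 = 3.770000 - (-1.457857)/(0.191035) = 11.401353
y_1 = 11.401353: f = 5.842557, f' = 1.394734 → y_2 = 11.401353 - (5.842557)/(1.394734) = 7.212341

7.2123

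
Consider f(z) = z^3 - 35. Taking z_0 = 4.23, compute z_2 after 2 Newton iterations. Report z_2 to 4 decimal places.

Newton update: z ← z − f(z)/f'(z).
f'(z) = 3z^2
z_0 = 4.230000: f = 40.686967, f' = 53.678700 → z_1 = 4.230000 - (40.686967)/(53.678700) = 3.472028
z_1 = 3.472028: f = 6.855212, f' = 36.164929 → z_2 = 3.472028 - (6.855212)/(36.164929) = 3.282474

3.2825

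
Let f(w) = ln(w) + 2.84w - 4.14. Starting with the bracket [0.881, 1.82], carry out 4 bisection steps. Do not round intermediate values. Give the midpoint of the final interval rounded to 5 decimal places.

1.37984

f(0.881000) = -1.764658, f(1.820000) = 1.627637 (opposite signs)
step 1: m = 1.350500, f(m) = -0.004105 < 0 → root in [1.350500, 1.820000]
step 2: m = 1.585250, f(m) = 0.822852 > 0 → root in [1.350500, 1.585250]
step 3: m = 1.467875, f(m) = 0.412581 > 0 → root in [1.350500, 1.467875]
step 4: m = 1.409188, f(m) = 0.205106 > 0 → root in [1.350500, 1.409188]
Midpoint of [1.350500, 1.409188] = 1.379844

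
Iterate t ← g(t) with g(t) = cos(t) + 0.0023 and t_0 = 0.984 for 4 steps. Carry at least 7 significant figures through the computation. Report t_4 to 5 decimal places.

t_1 = g(0.984000) = 0.555996
t_2 = g(0.555996) = 0.851675
t_3 = g(0.851675) = 0.661024
t_4 = g(0.661024) = 0.791664

0.79166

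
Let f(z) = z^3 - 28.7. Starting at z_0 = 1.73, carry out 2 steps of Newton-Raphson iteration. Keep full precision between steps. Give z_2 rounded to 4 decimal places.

3.4055

Newton update: z ← z − f(z)/f'(z).
f'(z) = 3z^2
z_0 = 1.730000: f = -23.522283, f' = 8.978700 → z_1 = 1.730000 - (-23.522283)/(8.978700) = 4.349787
z_1 = 4.349787: f = 53.600793, f' = 56.761945 → z_2 = 4.349787 - (53.600793)/(56.761945) = 3.405479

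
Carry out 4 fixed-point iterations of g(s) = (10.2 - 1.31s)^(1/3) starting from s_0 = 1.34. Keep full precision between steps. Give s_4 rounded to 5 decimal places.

s_1 = g(1.340000) = 2.036384
s_2 = g(2.036384) = 1.960243
s_3 = g(1.960243) = 1.968858
s_4 = g(1.968858) = 1.967887

1.96789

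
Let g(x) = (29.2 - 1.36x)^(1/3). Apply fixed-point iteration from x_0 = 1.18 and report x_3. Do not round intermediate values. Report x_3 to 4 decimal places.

x_1 = g(1.180000) = 3.021884
x_2 = g(3.021884) = 2.927532
x_3 = g(2.927532) = 2.932514

2.9325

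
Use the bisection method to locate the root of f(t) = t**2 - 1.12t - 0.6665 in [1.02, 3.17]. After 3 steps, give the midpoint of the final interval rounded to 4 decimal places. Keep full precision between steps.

f(1.020000) = -0.768500, f(3.170000) = 5.832000 (opposite signs)
step 1: m = 2.095000, f(m) = 1.376125 > 0 → root in [1.020000, 2.095000]
step 2: m = 1.557500, f(m) = 0.014906 > 0 → root in [1.020000, 1.557500]
step 3: m = 1.288750, f(m) = -0.449023 < 0 → root in [1.288750, 1.557500]
Midpoint of [1.288750, 1.557500] = 1.423125

1.4231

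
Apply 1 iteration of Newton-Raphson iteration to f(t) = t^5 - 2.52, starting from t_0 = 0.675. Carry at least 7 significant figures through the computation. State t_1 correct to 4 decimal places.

f'(t) = 5t^4
t_0 = 0.675000: f = -2.379874, f' = 1.037971 → t_1 = 0.675000 - (-2.379874)/(1.037971) = 2.967814

2.9678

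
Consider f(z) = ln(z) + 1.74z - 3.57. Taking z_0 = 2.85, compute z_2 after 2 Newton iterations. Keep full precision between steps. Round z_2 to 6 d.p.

1.734853

Newton update: z ← z − f(z)/f'(z).
f'(z) = 1/z + 1.74
z_0 = 2.850000: f = 2.436319, f' = 2.090877 → z_1 = 2.850000 - (2.436319)/(2.090877) = 1.684786
z_1 = 1.684786: f = -0.116833, f' = 2.333547 → z_2 = 1.684786 - (-0.116833)/(2.333547) = 1.734853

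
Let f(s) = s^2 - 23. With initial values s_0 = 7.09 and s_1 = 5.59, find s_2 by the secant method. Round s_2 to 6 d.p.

f(s_0) = 27.268100, f(s_1) = 8.248100
s_2 = 5.590000 - (8.248100)·(5.590000 - 7.090000)/(8.248100 - (27.268100)) = 4.939519; f(s_2) = 1.398847

4.939519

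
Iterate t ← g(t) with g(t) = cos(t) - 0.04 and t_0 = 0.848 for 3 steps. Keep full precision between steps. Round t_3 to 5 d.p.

0.67581

t_1 = g(0.848000) = 0.621484
t_2 = g(0.621484) = 0.773015
t_3 = g(0.773015) = 0.675809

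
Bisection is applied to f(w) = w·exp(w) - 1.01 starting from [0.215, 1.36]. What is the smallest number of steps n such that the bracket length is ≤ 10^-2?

7

Initial width b − a = 1.36 − 0.215 = 1.145000.
After n steps the width is (b−a)/2^n; need (b−a)/2^n ≤ 10^-2.
So n ≥ log₂(1.145000/10^-2) = log₂(114.5000) ≈ 6.8392.
Hence n = 7.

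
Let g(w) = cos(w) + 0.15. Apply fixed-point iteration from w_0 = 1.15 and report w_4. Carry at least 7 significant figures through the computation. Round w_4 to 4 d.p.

w_1 = g(1.150000) = 0.558487
w_2 = g(0.558487) = 0.998058
w_3 = g(0.998058) = 0.691936
w_4 = g(0.691936) = 0.920012

0.9200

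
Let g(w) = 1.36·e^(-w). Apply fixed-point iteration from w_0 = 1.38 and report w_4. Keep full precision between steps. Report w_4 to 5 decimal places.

w_1 = g(1.380000) = 0.342147
w_2 = g(0.342147) = 0.965932
w_3 = g(0.965932) = 0.517655
w_4 = g(0.517655) = 0.810447

0.81045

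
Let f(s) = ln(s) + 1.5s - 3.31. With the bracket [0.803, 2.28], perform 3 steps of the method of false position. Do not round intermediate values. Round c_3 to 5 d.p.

1.81137

False-position update: c = (a·f(b) − b·f(a))/(f(b) − f(a)); replace the endpoint whose sign matches f(c).
f(0.803000) = -2.324901, f(2.280000) = 0.934175
step 1: c = 1.856635, f(c) = 0.093719 > 0 → new bracket [0.803000, 1.856635]
step 2: c = 1.815808, f(c) = 0.010243 > 0 → new bracket [0.803000, 1.815808]
step 3: c = 1.811366, f(c) = 0.001129 > 0 → new bracket [0.803000, 1.811366]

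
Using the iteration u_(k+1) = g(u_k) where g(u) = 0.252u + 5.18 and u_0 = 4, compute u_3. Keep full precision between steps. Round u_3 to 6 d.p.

u_1 = g(4.000000) = 6.188000
u_2 = g(6.188000) = 6.739376
u_3 = g(6.739376) = 6.878323

6.878323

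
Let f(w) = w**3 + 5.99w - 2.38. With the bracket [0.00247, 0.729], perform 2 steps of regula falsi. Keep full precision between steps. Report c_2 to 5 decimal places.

0.38596

False-position update: c = (a·f(b) − b·f(a))/(f(b) − f(a)); replace the endpoint whose sign matches f(c).
f(0.002470) = -2.365205, f(0.729000) = 2.374130
step 1: c = 0.365051, f(c) = -0.144698 < 0 → new bracket [0.365051, 0.729000]
step 2: c = 0.385958, f(c) = -0.010615 < 0 → new bracket [0.385958, 0.729000]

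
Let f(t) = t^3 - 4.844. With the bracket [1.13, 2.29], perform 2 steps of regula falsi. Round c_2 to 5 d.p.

f(1.130000) = -3.401103, f(2.290000) = 7.164989
step 1: c = 1.503391, f(c) = -1.446062 < 0 → new bracket [1.503391, 2.290000]
step 2: c = 1.635487, f(c) = -0.469373 < 0 → new bracket [1.635487, 2.290000]

1.63549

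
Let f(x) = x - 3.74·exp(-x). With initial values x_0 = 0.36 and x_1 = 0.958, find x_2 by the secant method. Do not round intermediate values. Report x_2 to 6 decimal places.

f(x_0) = -2.249309, f(x_1) = -0.476886
x_2 = 0.958000 - (-0.476886)·(0.958000 - 0.360000)/(-0.476886 - (-2.249309)) = 1.118897; f(x_2) = -0.102736

1.118897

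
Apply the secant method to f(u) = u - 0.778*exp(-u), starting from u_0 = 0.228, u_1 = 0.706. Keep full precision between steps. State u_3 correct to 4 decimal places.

0.4806

f(u_0) = -0.391385, f(u_1) = 0.321968
u_2 = 0.706000 - (0.321968)·(0.706000 - 0.228000)/(0.321968 - (-0.391385)) = 0.490257; f(u_2) = 0.013757
u_3 = 0.490257 - (0.013757)·(0.490257 - 0.706000)/(0.013757 - (0.321968)) = 0.480628; f(u_3) = -0.000483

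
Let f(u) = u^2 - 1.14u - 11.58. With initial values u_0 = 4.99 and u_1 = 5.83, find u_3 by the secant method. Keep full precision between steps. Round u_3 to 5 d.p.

f(u_0) = 7.631500, f(u_1) = 15.762700
u_2 = 5.830000 - (15.762700)·(5.830000 - 4.990000)/(15.762700 - (7.631500)) = 4.201622; f(u_2) = 1.283778
u_3 = 4.201622 - (1.283778)·(4.201622 - 5.830000)/(1.283778 - (15.762700)) = 4.057241; f(u_3) = 0.255952

4.05724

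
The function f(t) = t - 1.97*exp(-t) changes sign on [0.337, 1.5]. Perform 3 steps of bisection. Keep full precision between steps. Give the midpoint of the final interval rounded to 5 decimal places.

f(0.337000) = -1.069400, f(1.500000) = 1.060434 (opposite signs)
step 1: m = 0.918500, f(m) = 0.132239 > 0 → root in [0.337000, 0.918500]
step 2: m = 0.627750, f(m) = -0.423819 < 0 → root in [0.627750, 0.918500]
step 3: m = 0.773125, f(m) = -0.136165 < 0 → root in [0.773125, 0.918500]
Midpoint of [0.773125, 0.918500] = 0.845813

0.84581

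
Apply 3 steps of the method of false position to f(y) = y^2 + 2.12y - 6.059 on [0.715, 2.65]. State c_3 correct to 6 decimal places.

f(0.715000) = -4.031975, f(2.650000) = 6.581500
step 1: c = 1.450091, f(c) = -0.882042 < 0 → new bracket [1.450091, 2.650000]
step 2: c = 1.591897, f(c) = -0.150045 < 0 → new bracket [1.591897, 2.650000]
step 3: c = 1.615481, f(c) = -0.024399 < 0 → new bracket [1.615481, 2.650000]

1.615481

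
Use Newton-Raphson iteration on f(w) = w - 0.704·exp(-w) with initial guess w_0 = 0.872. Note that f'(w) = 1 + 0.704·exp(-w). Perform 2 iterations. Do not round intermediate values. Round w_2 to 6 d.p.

0.449148

w_0 = 0.872000: f = 0.577647, f' = 1.294353 → w_1 = 0.872000 - (0.577647)/(1.294353) = 0.425717
w_1 = 0.425717: f = -0.034207, f' = 1.459924 → w_2 = 0.425717 - (-0.034207)/(1.459924) = 0.449148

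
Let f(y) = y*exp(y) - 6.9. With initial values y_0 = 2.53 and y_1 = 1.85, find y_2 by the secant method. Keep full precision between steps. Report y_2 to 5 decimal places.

1.68452

f(y_0) = 24.860371, f(y_1) = 4.865666
y_2 = 1.850000 - (4.865666)·(1.850000 - 2.530000)/(4.865666 - (24.860371)) = 1.684524; f(y_2) = 2.179384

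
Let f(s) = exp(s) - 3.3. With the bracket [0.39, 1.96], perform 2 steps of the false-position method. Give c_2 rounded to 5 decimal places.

False-position update: c = (a·f(b) − b·f(a))/(f(b) − f(a)); replace the endpoint whose sign matches f(c).
f(0.390000) = -1.823019, f(1.960000) = 3.799327
step 1: c = 0.899065, f(c) = -0.842695 < 0 → new bracket [0.899065, 1.960000]
step 2: c = 1.091663, f(c) = -0.320775 < 0 → new bracket [1.091663, 1.960000]

1.09166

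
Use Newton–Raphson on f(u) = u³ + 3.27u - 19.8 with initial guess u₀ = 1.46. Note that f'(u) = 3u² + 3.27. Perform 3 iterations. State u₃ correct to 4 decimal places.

Newton update: u ← u − f(u)/f'(u).
u_0 = 1.460000: f = -11.913664, f' = 9.664800 → u_1 = 1.460000 - (-11.913664)/(9.664800) = 2.692686
u_1 = 2.692686: f = 8.528560, f' = 25.021674 → u_2 = 2.692686 - (8.528560)/(25.021674) = 2.351839
u_2 = 2.351839: f = 0.898883, f' = 19.863442 → u_3 = 2.351839 - (0.898883)/(19.863442) = 2.306586

2.3066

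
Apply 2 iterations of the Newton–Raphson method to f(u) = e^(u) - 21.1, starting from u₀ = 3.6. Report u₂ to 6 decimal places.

3.057037

Newton update: u ← u − f(u)/f'(u).
f'(u) = e^(u)
u_0 = 3.600000: f = 15.498234, f' = 36.598234 → u_1 = 3.600000 - (15.498234)/(36.598234) = 3.176531
u_1 = 3.176531: f = 2.863469, f' = 23.963469 → u_2 = 3.176531 - (2.863469)/(23.963469) = 3.057037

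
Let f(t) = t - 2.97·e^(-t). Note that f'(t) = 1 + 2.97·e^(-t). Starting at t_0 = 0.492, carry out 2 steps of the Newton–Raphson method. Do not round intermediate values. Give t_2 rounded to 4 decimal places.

1.0430

Newton update: t ← t − f(t)/f'(t).
t_0 = 0.492000: f = -1.323865, f' = 2.815865 → t_1 = 0.492000 - (-1.323865)/(2.815865) = 0.962145
t_1 = 0.962145: f = -0.172610, f' = 2.134755 → t_2 = 0.962145 - (-0.172610)/(2.134755) = 1.043002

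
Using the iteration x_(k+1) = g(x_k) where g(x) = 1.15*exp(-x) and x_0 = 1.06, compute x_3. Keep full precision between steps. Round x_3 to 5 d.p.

0.53136

x_1 = g(1.060000) = 0.398424
x_2 = g(0.398424) = 0.772084
x_3 = g(0.772084) = 0.531357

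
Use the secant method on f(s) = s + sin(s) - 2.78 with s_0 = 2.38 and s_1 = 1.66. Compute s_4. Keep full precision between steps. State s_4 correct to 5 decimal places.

1.80773

f(s_0) = 0.290075, f(s_1) = -0.123976
s_2 = 1.660000 - (-0.123976)·(1.660000 - 2.380000)/(-0.123976 - (0.290075)) = 1.875584; f(s_2) = 0.049495
s_3 = 1.875584 - (0.049495)·(1.875584 - 1.660000)/(0.049495 - (-0.123976)) = 1.814074; f(s_3) = 0.004627
s_4 = 1.814074 - (0.004627)·(1.814074 - 1.875584)/(0.004627 - (0.049495)) = 1.807730; f(s_4) = -0.000208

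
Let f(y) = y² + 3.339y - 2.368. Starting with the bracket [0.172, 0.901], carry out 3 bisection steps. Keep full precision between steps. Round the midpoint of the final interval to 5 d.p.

f(0.172000) = -1.764108, f(0.901000) = 1.452240 (opposite signs)
step 1: m = 0.536500, f(m) = -0.288794 < 0 → root in [0.536500, 0.901000]
step 2: m = 0.718750, f(m) = 0.548508 > 0 → root in [0.536500, 0.718750]
step 3: m = 0.627625, f(m) = 0.121553 > 0 → root in [0.536500, 0.627625]
Midpoint of [0.536500, 0.627625] = 0.582062

0.58206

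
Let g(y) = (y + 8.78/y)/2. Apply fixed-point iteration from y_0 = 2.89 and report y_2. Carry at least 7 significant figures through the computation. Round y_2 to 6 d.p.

y_1 = g(2.890000) = 2.964031
y_2 = g(2.964031) = 2.963107

2.963107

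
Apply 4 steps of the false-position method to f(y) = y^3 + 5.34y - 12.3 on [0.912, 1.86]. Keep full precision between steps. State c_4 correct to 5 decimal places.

1.57356

f(0.912000) = -6.671369, f(1.860000) = 4.067256
step 1: c = 1.500945, f(c) = -0.903573 < 0 → new bracket [1.500945, 1.860000]
step 2: c = 1.566212, f(c) = -0.094477 < 0 → new bracket [1.566212, 1.860000]
step 3: c = 1.572882, f(c) = -0.009573 < 0 → new bracket [1.572882, 1.860000]
step 4: c = 1.573556, f(c) = -0.000967 < 0 → new bracket [1.573556, 1.860000]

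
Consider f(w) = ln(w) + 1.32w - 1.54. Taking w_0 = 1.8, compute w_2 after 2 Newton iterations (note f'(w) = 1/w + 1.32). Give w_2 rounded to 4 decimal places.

w_0 = 1.800000: f = 1.423787, f' = 1.875556 → w_1 = 1.800000 - (1.423787)/(1.875556) = 1.040872
w_1 = 1.040872: f = -0.125990, f' = 2.280733 → w_2 = 1.040872 - (-0.125990)/(2.280733) = 1.096113

1.0961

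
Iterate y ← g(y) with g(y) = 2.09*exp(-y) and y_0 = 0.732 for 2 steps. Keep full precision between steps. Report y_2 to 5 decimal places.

0.76490

y_1 = g(0.732000) = 1.005177
y_2 = g(1.005177) = 0.764898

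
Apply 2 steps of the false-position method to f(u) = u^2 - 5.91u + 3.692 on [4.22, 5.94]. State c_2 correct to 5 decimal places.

f(4.220000) = -3.439800, f(5.940000) = 3.870200
step 1: c = 5.029365, f(c) = -0.737036 < 0 → new bracket [5.029365, 5.940000]
step 2: c = 5.175042, f(c) = -0.111437 < 0 → new bracket [5.175042, 5.940000]

5.17504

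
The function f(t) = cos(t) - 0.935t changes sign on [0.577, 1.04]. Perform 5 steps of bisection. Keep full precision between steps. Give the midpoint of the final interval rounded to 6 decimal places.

f(0.577000) = 0.298608, f(1.040000) = -0.466180 (opposite signs)
step 1: m = 0.808500, f(m) = -0.065363 < 0 → root in [0.577000, 0.808500]
step 2: m = 0.692750, f(m) = 0.121771 > 0 → root in [0.692750, 0.808500]
step 3: m = 0.750625, f(m) = 0.029428 > 0 → root in [0.750625, 0.808500]
step 4: m = 0.779562, f(m) = -0.017670 < 0 → root in [0.750625, 0.779562]
step 5: m = 0.765094, f(m) = 0.005955 > 0 → root in [0.765094, 0.779562]
Midpoint of [0.765094, 0.779562] = 0.772328

0.772328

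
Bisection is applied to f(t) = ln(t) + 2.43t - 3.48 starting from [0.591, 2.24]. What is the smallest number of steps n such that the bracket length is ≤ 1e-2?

Initial width b − a = 2.24 − 0.591 = 1.649000.
After n steps the width is (b−a)/2^n; need (b−a)/2^n ≤ 1e-2.
So n ≥ log₂(1.649000/1e-2) = log₂(164.9000) ≈ 7.3654.
Hence n = 8.

8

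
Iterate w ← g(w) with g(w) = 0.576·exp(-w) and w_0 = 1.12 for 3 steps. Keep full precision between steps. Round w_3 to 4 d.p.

0.3574

w_1 = g(1.120000) = 0.187937
w_2 = g(0.187937) = 0.477312
w_3 = g(0.477312) = 0.357379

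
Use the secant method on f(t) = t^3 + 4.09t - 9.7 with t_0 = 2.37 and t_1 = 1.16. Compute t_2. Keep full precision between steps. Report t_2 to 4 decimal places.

f(t_0) = 13.305353, f(t_1) = -3.394704
t_2 = 1.160000 - (-3.394704)·(1.160000 - 2.370000)/(-3.394704 - (13.305353)) = 1.405963; f(t_2) = -1.170402

1.4060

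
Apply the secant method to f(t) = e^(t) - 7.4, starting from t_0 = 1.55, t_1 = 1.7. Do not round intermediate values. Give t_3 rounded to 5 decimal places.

f(t_0) = -2.688530, f(t_1) = -1.926053
t_2 = 1.700000 - (-1.926053)·(1.700000 - 1.550000)/(-1.926053 - (-2.688530)) = 2.078907; f(t_2) = 0.595724
t_3 = 2.078907 - (0.595724)·(2.078907 - 1.700000)/(0.595724 - (-1.926053)) = 1.989397; f(t_3) = -0.088876

1.98940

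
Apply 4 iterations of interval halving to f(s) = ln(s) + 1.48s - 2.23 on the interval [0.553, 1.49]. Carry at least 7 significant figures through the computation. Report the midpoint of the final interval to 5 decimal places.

1.34359

f(0.553000) = -2.003957, f(1.490000) = 0.373976 (opposite signs)
step 1: m = 1.021500, f(m) = -0.696908 < 0 → root in [1.021500, 1.490000]
step 2: m = 1.255750, f(m) = -0.143757 < 0 → root in [1.255750, 1.490000]
step 3: m = 1.372875, f(m) = 0.118762 > 0 → root in [1.255750, 1.372875]
step 4: m = 1.314312, f(m) = -0.011504 < 0 → root in [1.314312, 1.372875]
Midpoint of [1.314312, 1.372875] = 1.343594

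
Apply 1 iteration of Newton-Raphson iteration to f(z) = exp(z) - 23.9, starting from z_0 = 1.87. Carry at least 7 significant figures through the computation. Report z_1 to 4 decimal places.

f'(z) = exp(z)
z_0 = 1.870000: f = -17.411704, f' = 6.488296 → z_1 = 1.870000 - (-17.411704)/(6.488296) = 4.553556

4.5536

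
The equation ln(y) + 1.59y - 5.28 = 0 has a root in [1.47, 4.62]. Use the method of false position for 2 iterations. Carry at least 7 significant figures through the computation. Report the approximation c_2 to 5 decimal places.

False-position update: c = (a·f(b) − b·f(a))/(f(b) − f(a)); replace the endpoint whose sign matches f(c).
f(1.470000) = -2.557438, f(4.620000) = 3.596195
step 1: c = 2.779134, f(c) = 0.160962 > 0 → new bracket [1.470000, 2.779134]
step 2: c = 2.701617, f(c) = 0.009422 > 0 → new bracket [1.470000, 2.701617]

2.70162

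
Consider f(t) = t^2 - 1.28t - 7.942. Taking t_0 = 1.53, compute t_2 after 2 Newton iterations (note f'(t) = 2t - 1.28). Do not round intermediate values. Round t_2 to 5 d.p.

4.02136

t_0 = 1.530000: f = -7.559500, f' = 1.780000 → t_1 = 1.530000 - (-7.559500)/(1.780000) = 5.776910
t_1 = 5.776910: f = 18.036246, f' = 10.273820 → t_2 = 5.776910 - (18.036246)/(10.273820) = 4.021356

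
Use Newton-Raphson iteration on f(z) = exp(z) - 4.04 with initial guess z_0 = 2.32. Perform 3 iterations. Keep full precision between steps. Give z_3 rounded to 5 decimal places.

Newton update: z ← z − f(z)/f'(z).
f'(z) = exp(z)
z_0 = 2.320000: f = 6.135674, f' = 10.175674 → z_1 = 2.320000 - (6.135674)/(10.175674) = 1.717025
z_1 = 1.717025: f = 1.527941, f' = 5.567941 → z_2 = 1.717025 - (1.527941)/(5.567941) = 1.442608
z_2 = 1.442608: f = 0.191717, f' = 4.231717 → z_3 = 1.442608 - (0.191717)/(4.231717) = 1.397303

1.39730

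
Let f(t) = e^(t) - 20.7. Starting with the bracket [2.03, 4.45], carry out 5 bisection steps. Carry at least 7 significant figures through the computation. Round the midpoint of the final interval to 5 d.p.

3.05094

f(2.030000) = -13.085914, f(4.450000) = 64.926944 (opposite signs)
step 1: m = 3.240000, f(m) = 4.833722 > 0 → root in [2.030000, 3.240000]
step 2: m = 2.635000, f(m) = -6.756688 < 0 → root in [2.635000, 3.240000]
step 3: m = 2.937500, f(m) = -1.831384 < 0 → root in [2.937500, 3.240000]
step 4: m = 3.088750, f(m) = 1.249624 > 0 → root in [2.937500, 3.088750]
step 5: m = 3.013125, f(m) = -0.349103 < 0 → root in [3.013125, 3.088750]
Midpoint of [3.013125, 3.088750] = 3.050937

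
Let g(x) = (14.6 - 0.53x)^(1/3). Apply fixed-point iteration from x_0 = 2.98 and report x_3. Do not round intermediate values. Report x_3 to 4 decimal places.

2.3718

x_1 = g(2.980000) = 2.352576
x_2 = g(2.352576) = 2.372435
x_3 = g(2.372435) = 2.371812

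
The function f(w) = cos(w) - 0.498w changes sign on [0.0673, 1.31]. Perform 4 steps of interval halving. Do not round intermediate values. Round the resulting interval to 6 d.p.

f(0.067300) = 0.964221, f(1.310000) = -0.394530 (opposite signs)
step 1: m = 0.688650, f(m) = 0.429157 > 0 → root in [0.688650, 1.310000]
step 2: m = 0.999325, f(m) = 0.043206 > 0 → root in [0.999325, 1.310000]
step 3: m = 1.154663, f(m) = -0.170795 < 0 → root in [0.999325, 1.154663]
step 4: m = 1.076994, f(m) = -0.062365 < 0 → root in [0.999325, 1.076994]

[0.999325, 1.076994]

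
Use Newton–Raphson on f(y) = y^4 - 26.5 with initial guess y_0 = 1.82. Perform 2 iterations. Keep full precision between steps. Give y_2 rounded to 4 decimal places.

2.2908

f'(y) = 4y^3
y_0 = 1.820000: f = -15.528006, f' = 24.114272 → y_1 = 1.820000 - (-15.528006)/(24.114272) = 2.463934
y_1 = 2.463934: f = 10.356702, f' = 59.833905 → y_2 = 2.463934 - (10.356702)/(59.833905) = 2.290843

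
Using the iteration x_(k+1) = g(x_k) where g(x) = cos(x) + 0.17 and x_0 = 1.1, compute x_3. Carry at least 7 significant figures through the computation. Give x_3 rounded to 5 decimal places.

x_1 = g(1.100000) = 0.623596
x_2 = g(0.623596) = 0.981784
x_3 = g(0.981784) = 0.725540

0.72554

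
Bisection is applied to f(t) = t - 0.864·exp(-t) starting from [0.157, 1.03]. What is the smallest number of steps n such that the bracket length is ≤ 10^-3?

10

Initial width b − a = 1.03 − 0.157 = 0.873000.
After n steps the width is (b−a)/2^n; need (b−a)/2^n ≤ 10^-3.
So n ≥ log₂(0.873000/10^-3) = log₂(873.0000) ≈ 9.7698.
Hence n = 10.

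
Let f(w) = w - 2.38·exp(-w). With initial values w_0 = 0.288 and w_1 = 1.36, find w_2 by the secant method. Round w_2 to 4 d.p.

1.0024

Secant update: w_(k+1) = w_k − f(w_k)·(w_k − w_(k-1))/(f(w_k) − f(w_(k-1))).
f(w_0) = -1.496433, f(w_1) = 0.749147
w_2 = 1.360000 - (0.749147)·(1.360000 - 0.288000)/(0.749147 - (-1.496433)) = 1.002370; f(w_2) = 0.128890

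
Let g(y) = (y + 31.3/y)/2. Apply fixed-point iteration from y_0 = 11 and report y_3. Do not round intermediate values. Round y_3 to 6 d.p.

5.596058

y_1 = g(11.000000) = 6.922727
y_2 = g(6.922727) = 5.722033
y_3 = g(5.722033) = 5.596058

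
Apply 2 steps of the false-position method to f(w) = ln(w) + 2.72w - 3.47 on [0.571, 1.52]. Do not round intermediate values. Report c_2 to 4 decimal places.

1.2088

f(0.571000) = -2.477246, f(1.520000) = 1.083110
step 1: c = 1.231301, f(c) = 0.087210 > 0 → new bracket [0.571000, 1.231301]
step 2: c = 1.208846, f(c) = 0.007727 > 0 → new bracket [0.571000, 1.208846]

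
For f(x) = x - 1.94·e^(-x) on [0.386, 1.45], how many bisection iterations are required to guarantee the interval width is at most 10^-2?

Initial width b − a = 1.45 − 0.386 = 1.064000.
After n steps the width is (b−a)/2^n; need (b−a)/2^n ≤ 10^-2.
So n ≥ log₂(1.064000/10^-2) = log₂(106.4000) ≈ 6.7334.
Hence n = 7.

7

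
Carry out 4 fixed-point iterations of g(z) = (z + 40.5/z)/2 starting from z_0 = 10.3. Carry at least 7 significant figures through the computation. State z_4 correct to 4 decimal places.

6.3640

z_1 = g(10.300000) = 7.116019
z_2 = g(7.116019) = 6.403702
z_3 = g(6.403702) = 6.364084
z_4 = g(6.364084) = 6.363961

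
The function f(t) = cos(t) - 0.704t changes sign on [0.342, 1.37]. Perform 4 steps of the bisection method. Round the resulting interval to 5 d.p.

f(0.342000) = 0.701318, f(1.370000) = -0.765030 (opposite signs)
step 1: m = 0.856000, f(m) = 0.052840 > 0 → root in [0.856000, 1.370000]
step 2: m = 1.113000, f(m) = -0.341580 < 0 → root in [0.856000, 1.113000]
step 3: m = 0.984500, f(m) = -0.139808 < 0 → root in [0.856000, 0.984500]
step 4: m = 0.920250, f(m) = -0.042235 < 0 → root in [0.856000, 0.920250]

[0.85600, 0.92025]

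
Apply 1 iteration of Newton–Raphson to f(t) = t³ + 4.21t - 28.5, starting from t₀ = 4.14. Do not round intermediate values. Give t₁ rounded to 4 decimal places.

f'(t) = 3t² + 4.21
t_0 = 4.140000: f = 59.887344, f' = 55.628800 → t_1 = 4.140000 - (59.887344)/(55.628800) = 3.063447

3.0634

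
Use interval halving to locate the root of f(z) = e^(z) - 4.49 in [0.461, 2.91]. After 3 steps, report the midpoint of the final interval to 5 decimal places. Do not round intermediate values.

f(0.461000) = -2.904341, f(2.910000) = 13.866799 (opposite signs)
step 1: m = 1.685500, f(m) = 0.905148 > 0 → root in [0.461000, 1.685500]
step 2: m = 1.073250, f(m) = -1.565130 < 0 → root in [1.073250, 1.685500]
step 3: m = 1.379375, f(m) = -0.517582 < 0 → root in [1.379375, 1.685500]
Midpoint of [1.379375, 1.685500] = 1.532437

1.53244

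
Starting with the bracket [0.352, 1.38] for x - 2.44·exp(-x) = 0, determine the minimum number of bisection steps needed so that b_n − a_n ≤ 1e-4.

Initial width b − a = 1.38 − 0.352 = 1.028000.
After n steps the width is (b−a)/2^n; need (b−a)/2^n ≤ 1e-4.
So n ≥ log₂(1.028000/1e-4) = log₂(10280.0000) ≈ 13.3276.
Hence n = 14.

14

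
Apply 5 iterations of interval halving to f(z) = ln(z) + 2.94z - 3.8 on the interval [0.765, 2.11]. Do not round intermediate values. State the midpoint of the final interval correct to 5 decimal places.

1.20633

f(0.765000) = -1.818779, f(2.110000) = 3.150088 (opposite signs)
step 1: m = 1.437500, f(m) = 0.789155 > 0 → root in [0.765000, 1.437500]
step 2: m = 1.101250, f(m) = -0.465879 < 0 → root in [1.101250, 1.437500]
step 3: m = 1.269375, f(m) = 0.170487 > 0 → root in [1.101250, 1.269375]
step 4: m = 1.185313, f(m) = -0.145175 < 0 → root in [1.185313, 1.269375]
step 5: m = 1.227344, f(m) = 0.013243 > 0 → root in [1.185313, 1.227344]
Midpoint of [1.185313, 1.227344] = 1.206328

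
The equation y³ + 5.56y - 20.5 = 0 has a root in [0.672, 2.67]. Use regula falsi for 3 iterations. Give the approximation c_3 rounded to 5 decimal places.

False-position update: c = (a·f(b) − b·f(a))/(f(b) − f(a)); replace the endpoint whose sign matches f(c).
f(0.672000) = -16.460216, f(2.670000) = 13.379363
step 1: c = 1.774144, f(c) = -5.051488 < 0 → new bracket [1.774144, 2.670000]
step 2: c = 2.019678, f(c) = -1.032119 < 0 → new bracket [2.019678, 2.670000]
step 3: c = 2.066253, f(c) = -0.189972 < 0 → new bracket [2.066253, 2.670000]

2.06625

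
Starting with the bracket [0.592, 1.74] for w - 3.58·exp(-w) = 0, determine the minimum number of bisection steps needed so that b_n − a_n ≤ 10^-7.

Initial width b − a = 1.74 − 0.592 = 1.148000.
After n steps the width is (b−a)/2^n; need (b−a)/2^n ≤ 10^-7.
So n ≥ log₂(1.148000/10^-7) = log₂(11480000.0000) ≈ 23.4526.
Hence n = 24.

24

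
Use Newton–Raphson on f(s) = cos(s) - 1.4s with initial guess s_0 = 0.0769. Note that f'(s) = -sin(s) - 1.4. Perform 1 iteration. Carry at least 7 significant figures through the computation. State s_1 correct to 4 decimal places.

0.6791

s_0 = 0.076900: f = 0.889385, f' = -1.476824 → s_1 = 0.076900 - (0.889385)/(-1.476824) = 0.679128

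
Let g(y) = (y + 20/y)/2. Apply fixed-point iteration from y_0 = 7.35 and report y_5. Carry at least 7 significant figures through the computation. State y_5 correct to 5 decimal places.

4.47214

y_1 = g(7.350000) = 5.035544
y_2 = g(5.035544) = 4.503655
y_3 = g(4.503655) = 4.472246
y_4 = g(4.472246) = 4.472136
y_5 = g(4.472136) = 4.472136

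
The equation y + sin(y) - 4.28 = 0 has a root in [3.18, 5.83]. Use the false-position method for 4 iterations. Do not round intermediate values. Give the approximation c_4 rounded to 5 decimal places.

f(3.180000) = -1.138398, f(5.830000) = 1.112168
step 1: c = 4.520442, f(c) = -0.741192 < 0 → new bracket [4.520442, 5.830000]
step 2: c = 5.044158, f(c) = -0.181310 < 0 → new bracket [5.044158, 5.830000]
step 3: c = 5.154311, f(c) = -0.029620 < 0 → new bracket [5.154311, 5.830000]
step 4: c = 5.171840, f(c) = -0.004456 < 0 → new bracket [5.171840, 5.830000]

5.17184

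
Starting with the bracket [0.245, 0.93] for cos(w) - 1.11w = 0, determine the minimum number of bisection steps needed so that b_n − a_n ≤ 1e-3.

10

Initial width b − a = 0.93 − 0.245 = 0.685000.
After n steps the width is (b−a)/2^n; need (b−a)/2^n ≤ 1e-3.
So n ≥ log₂(0.685000/1e-3) = log₂(685.0000) ≈ 9.4200.
Hence n = 10.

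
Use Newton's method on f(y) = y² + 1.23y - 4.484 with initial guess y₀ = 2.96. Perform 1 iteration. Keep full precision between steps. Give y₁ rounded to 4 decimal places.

1.8525

f'(y) = 2y + 1.23
y_0 = 2.960000: f = 7.918400, f' = 7.150000 → y_1 = 2.960000 - (7.918400)/(7.150000) = 1.852531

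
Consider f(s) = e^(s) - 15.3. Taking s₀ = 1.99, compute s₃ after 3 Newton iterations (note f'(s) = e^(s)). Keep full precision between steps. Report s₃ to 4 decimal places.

s_0 = 1.990000: f = -7.984466, f' = 7.315534 → s_1 = 1.990000 - (-7.984466)/(7.315534) = 3.081440
s_1 = 3.081440: f = 6.489757, f' = 21.789757 → s_2 = 3.081440 - (6.489757)/(21.789757) = 2.783605
s_2 = 2.783605: f = 0.877231, f' = 16.177231 → s_3 = 2.783605 - (0.877231)/(16.177231) = 2.729378

2.7294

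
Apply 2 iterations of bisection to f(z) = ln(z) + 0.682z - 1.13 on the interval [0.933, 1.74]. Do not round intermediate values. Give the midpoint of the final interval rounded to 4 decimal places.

1.2356

f(0.933000) = -0.563044, f(1.740000) = 0.610565 (opposite signs)
step 1: m = 1.336500, f(m) = 0.071547 > 0 → root in [0.933000, 1.336500]
step 2: m = 1.134750, f(m) = -0.229688 < 0 → root in [1.134750, 1.336500]
Midpoint of [1.134750, 1.336500] = 1.235625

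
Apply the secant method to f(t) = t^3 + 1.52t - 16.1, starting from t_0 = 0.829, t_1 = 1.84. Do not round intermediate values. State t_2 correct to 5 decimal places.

2.83375

Secant update: t_(k+1) = t_k − f(t_k)·(t_k − t_(k-1))/(f(t_k) − f(t_(k-1))).
f(t_0) = -14.270197, f(t_1) = -7.073696
t_2 = 1.840000 - (-7.073696)·(1.840000 - 0.829000)/(-7.073696 - (-14.270197)) = 2.833748; f(t_2) = 10.962648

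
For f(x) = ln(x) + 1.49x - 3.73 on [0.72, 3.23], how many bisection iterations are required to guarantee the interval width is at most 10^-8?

Initial width b − a = 3.23 − 0.72 = 2.510000.
After n steps the width is (b−a)/2^n; need (b−a)/2^n ≤ 10^-8.
So n ≥ log₂(2.510000/10^-8) = log₂(251000000.0000) ≈ 27.9031.
Hence n = 28.

28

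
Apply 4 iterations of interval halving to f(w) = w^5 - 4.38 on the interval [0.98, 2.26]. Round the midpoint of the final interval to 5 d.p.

1.34000

f(0.980000) = -3.476079, f(2.260000) = 54.577926 (opposite signs)
step 1: m = 1.620000, f(m) = 6.777710 > 0 → root in [0.980000, 1.620000]
step 2: m = 1.300000, f(m) = -0.667070 < 0 → root in [1.300000, 1.620000]
step 3: m = 1.460000, f(m) = 2.253829 > 0 → root in [1.300000, 1.460000]
step 4: m = 1.380000, f(m) = 0.624900 > 0 → root in [1.300000, 1.380000]
Midpoint of [1.300000, 1.380000] = 1.340000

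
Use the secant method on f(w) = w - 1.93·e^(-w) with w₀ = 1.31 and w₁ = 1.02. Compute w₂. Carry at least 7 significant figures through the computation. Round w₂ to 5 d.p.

f(w_0) = 0.789247, f(w_1) = 0.324052
w_2 = 1.020000 - (0.324052)·(1.020000 - 1.310000)/(0.324052 - (0.789247)) = 0.817988; f(w_2) = -0.033757

0.81799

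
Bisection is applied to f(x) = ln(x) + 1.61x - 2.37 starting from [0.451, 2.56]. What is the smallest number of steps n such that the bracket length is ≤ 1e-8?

Initial width b − a = 2.56 − 0.451 = 2.109000.
After n steps the width is (b−a)/2^n; need (b−a)/2^n ≤ 1e-8.
So n ≥ log₂(2.109000/1e-8) = log₂(210900000.0000) ≈ 27.6520.
Hence n = 28.

28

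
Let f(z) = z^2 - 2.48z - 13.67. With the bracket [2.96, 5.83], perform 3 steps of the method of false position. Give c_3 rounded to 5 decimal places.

5.13807

False-position update: c = (a·f(b) − b·f(a))/(f(b) − f(a)); replace the endpoint whose sign matches f(c).
f(2.960000) = -12.249200, f(5.830000) = 5.860500
step 1: c = 4.901236, f(c) = -1.802950 < 0 → new bracket [4.901236, 5.830000]
step 2: c = 5.119743, f(c) = -0.155196 < 0 → new bracket [5.119743, 5.830000]
step 3: c = 5.138066, f(c) = -0.012679 < 0 → new bracket [5.138066, 5.830000]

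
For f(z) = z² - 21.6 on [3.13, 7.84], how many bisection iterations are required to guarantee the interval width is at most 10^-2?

9

Initial width b − a = 7.84 − 3.13 = 4.710000.
After n steps the width is (b−a)/2^n; need (b−a)/2^n ≤ 10^-2.
So n ≥ log₂(4.710000/10^-2) = log₂(471.0000) ≈ 8.8796.
Hence n = 9.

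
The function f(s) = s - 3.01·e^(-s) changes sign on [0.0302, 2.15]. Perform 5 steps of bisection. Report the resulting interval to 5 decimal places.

f(0.030200) = -2.890257, f(2.150000) = 1.799383 (opposite signs)
step 1: m = 1.090100, f(m) = 0.078190 > 0 → root in [0.030200, 1.090100]
step 2: m = 0.560150, f(m) = -1.158931 < 0 → root in [0.560150, 1.090100]
step 3: m = 0.825125, f(m) = -0.493797 < 0 → root in [0.825125, 1.090100]
step 4: m = 0.957612, f(m) = -0.197650 < 0 → root in [0.957612, 1.090100]
step 5: m = 1.023856, f(m) = -0.057357 < 0 → root in [1.023856, 1.090100]

[1.02386, 1.09010]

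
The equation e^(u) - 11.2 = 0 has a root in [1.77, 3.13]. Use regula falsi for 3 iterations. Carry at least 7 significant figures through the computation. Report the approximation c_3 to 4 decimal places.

2.3933

f(1.770000) = -5.329147, f(3.130000) = 11.673980
step 1: c = 2.196253, f(c) = -2.208737 < 0 → new bracket [2.196253, 3.130000]
step 2: c = 2.344812, f(c) = -0.768686 < 0 → new bracket [2.344812, 3.130000]
step 3: c = 2.393320, f(c) = -0.250216 < 0 → new bracket [2.393320, 3.130000]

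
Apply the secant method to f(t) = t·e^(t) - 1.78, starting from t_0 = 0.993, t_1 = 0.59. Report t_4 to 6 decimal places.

0.799755

f(t_0) = 0.900425, f(t_1) = -0.715647
t_2 = 0.590000 - (-0.715647)·(0.590000 - 0.993000)/(-0.715647 - (0.900425)) = 0.768461; f(t_2) = -0.122856
t_3 = 0.768461 - (-0.122856)·(0.768461 - 0.590000)/(-0.122856 - (-0.715647)) = 0.805447; f(t_3) = 0.022347
t_4 = 0.805447 - (0.022347)·(0.805447 - 0.768461)/(0.022347 - (-0.122856)) = 0.799755; f(t_4) = -0.000548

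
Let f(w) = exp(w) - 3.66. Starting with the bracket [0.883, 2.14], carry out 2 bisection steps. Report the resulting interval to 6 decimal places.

f(0.883000) = -1.241857, f(2.140000) = 4.839438 (opposite signs)
step 1: m = 1.511500, f(m) = 0.873526 > 0 → root in [0.883000, 1.511500]
step 2: m = 1.197250, f(m) = -0.349001 < 0 → root in [1.197250, 1.511500]

[1.197250, 1.511500]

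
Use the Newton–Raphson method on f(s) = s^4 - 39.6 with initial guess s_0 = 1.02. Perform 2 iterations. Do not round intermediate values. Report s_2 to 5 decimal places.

Newton update: s ← s − f(s)/f'(s).
f'(s) = 4s^3
s_0 = 1.020000: f = -38.517568, f' = 4.244832 → s_1 = 1.020000 - (-38.517568)/(4.244832) = 10.093991
s_1 = 10.093991: f = 10341.698338, f' = 4113.852775 → s_2 = 10.093991 - (10341.698338)/(4113.852775) = 7.580119

7.58012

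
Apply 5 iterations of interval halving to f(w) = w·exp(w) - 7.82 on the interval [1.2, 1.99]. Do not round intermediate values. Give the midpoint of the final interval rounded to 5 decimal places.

f(1.200000) = -3.835860, f(1.990000) = 6.737912 (opposite signs)
step 1: m = 1.595000, f(m) = 0.040685 > 0 → root in [1.200000, 1.595000]
step 2: m = 1.397500, f(m) = -2.167008 < 0 → root in [1.397500, 1.595000]
step 3: m = 1.496250, f(m) = -1.139372 < 0 → root in [1.496250, 1.595000]
step 4: m = 1.545625, f(m) = -0.569624 < 0 → root in [1.545625, 1.595000]
step 5: m = 1.570312, f(m) = -0.269701 < 0 → root in [1.570312, 1.595000]
Midpoint of [1.570312, 1.595000] = 1.582656

1.58266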